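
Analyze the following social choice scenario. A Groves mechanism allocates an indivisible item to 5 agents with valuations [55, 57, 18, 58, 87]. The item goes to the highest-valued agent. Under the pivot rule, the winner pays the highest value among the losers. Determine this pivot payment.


Step 1: The efficient winner is agent 4 with value 87
Step 2: Other agents' values: [55, 57, 18, 58]
Step 3: Pivot payment = max(others) = 58
Step 4: The winner pays 58

58


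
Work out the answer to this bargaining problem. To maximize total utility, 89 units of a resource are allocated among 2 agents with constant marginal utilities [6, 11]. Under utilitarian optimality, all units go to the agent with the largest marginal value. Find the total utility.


Step 1: The marginal utilities are [6, 11]
Step 2: The highest marginal utility is 11
Step 3: All 89 units go to that agent
Step 4: Total utility = 11 * 89 = 979

979


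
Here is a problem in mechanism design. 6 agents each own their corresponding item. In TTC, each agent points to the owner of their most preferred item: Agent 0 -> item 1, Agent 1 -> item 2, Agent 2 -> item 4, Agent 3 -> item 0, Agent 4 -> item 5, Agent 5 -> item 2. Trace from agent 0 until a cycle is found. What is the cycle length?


Step 1: Trace the pointer graph from agent 0: 0 -> 1 -> 2 -> 4 -> 5 -> 2
Step 2: A cycle is detected when we revisit agent 2
Step 3: The cycle is: 2 -> 4 -> 5 -> 2
Step 4: Cycle length = 3

3


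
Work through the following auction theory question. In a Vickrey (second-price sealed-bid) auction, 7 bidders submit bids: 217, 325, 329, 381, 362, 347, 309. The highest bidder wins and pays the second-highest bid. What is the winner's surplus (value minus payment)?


Step 1: Sort bids in descending order: 381, 362, 347, 329, 325, 309, 217
Step 2: The winning bid is the highest: 381
Step 3: The payment equals the second-highest bid: 362
Step 4: Surplus = winner's bid - payment = 381 - 362 = 19

19


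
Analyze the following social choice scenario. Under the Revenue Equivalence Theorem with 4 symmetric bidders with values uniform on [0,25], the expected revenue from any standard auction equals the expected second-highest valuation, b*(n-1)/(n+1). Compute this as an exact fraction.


Step 1: By Revenue Equivalence, expected revenue = b*(n-1)/(n+1)
Step 2: Substituting n = 4, b = 25
Step 3: Revenue = 25*(4-1)/(4+1) = 25*3/5
Step 4: Revenue = 75/5 = 15

15


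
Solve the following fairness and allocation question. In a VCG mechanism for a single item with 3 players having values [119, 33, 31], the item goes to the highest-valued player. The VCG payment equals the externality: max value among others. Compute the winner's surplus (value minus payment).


Step 1: The winner is the agent with the highest value: agent 0 with value 119
Step 2: Values of other agents: [33, 31]
Step 3: VCG payment = max of others' values = 33
Step 4: Surplus = 119 - 33 = 86

86


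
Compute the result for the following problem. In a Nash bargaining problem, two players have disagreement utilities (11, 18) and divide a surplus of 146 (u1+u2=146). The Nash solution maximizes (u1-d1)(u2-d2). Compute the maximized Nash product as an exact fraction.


Step 1: The Nash solution splits surplus symmetrically above the disagreement point
Step 2: u1 = (total + d1 - d2)/2 = (146 + 11 - 18)/2 = 139/2
Step 3: u2 = (total - d1 + d2)/2 = (146 - 11 + 18)/2 = 153/2
Step 4: Nash product = (139/2 - 11) * (153/2 - 18)
Step 5: = 117/2 * 117/2 = 13689/4

13689/4


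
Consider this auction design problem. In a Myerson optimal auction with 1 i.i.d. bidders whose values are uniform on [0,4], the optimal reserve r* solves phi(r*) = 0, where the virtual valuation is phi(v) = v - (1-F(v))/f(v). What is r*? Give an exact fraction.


Step 1: For U[0,4], F(v) = v/4 and f(v) = 1/4
Step 2: phi(v) = v - (1 - v/4)/(1/4) = v - (4 - v) = 2v - 4
Step 3: Set phi(r*) = 0: 2r* - 4 = 0
Step 4: r* = 4/2 = 2 (the number of bidders n = 1 does not enter)

2


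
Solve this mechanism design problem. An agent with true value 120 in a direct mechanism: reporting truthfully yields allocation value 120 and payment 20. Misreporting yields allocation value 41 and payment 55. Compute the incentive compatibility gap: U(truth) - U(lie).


Step 1: U(truth) = value - payment = 120 - 20 = 100
Step 2: U(lie) = allocation - payment = 41 - 55 = -14
Step 3: IC gap = 100 - (-14) = 114

114


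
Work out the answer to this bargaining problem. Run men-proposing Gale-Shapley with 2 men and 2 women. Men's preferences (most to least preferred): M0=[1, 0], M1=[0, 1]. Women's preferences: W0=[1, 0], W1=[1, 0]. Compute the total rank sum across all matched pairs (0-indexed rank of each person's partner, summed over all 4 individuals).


Step 1: Run Gale-Shapley (men propose, women hold best offer):
  M0 proposes to W1; she accepts
  M1 proposes to W0; she accepts
Step 2: Final matching: W0-M1, W1-M0
Step 3: 0-indexed ranks (man's rank of his match, then woman's): 0 + 0 + 0 + 1
Step 4: Total rank sum = 1

1


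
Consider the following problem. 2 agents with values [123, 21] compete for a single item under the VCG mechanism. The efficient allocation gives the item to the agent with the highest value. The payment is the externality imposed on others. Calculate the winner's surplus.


Step 1: The winner is the agent with the highest value: agent 0 with value 123
Step 2: Values of other agents: [21]
Step 3: VCG payment = max of others' values = 21
Step 4: Surplus = 123 - 21 = 102

102


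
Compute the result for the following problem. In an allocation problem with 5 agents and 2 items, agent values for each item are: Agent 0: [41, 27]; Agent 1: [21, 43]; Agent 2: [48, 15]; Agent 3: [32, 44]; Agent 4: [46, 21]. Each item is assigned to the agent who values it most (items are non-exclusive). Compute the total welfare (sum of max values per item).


Step 1: For each item, find the maximum value among all agents.
Step 2: Item 0 -> Agent 2 (value 48)
Step 3: Item 1 -> Agent 3 (value 44)
Step 4: Total welfare = 48 + 44 = 92

92


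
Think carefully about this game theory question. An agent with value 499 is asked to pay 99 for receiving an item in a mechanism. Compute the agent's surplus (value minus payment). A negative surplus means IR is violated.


Step 1: Surplus = value - payment = 499 - 99 = 400
Step 2: IR is satisfied (surplus >= 0)

400


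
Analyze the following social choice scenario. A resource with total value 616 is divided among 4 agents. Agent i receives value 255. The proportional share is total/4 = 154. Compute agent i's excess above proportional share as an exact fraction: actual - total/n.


Step 1: Proportional share = 616/4 = 154
Step 2: Agent's actual allocation = 255
Step 3: Excess = 255 - 154 = 101

101


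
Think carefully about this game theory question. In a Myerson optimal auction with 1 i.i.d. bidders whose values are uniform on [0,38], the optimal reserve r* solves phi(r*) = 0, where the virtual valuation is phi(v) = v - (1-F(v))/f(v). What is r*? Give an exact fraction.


Step 1: For U[0,38], F(v) = v/38 and f(v) = 1/38
Step 2: phi(v) = v - (1 - v/38)/(1/38) = v - (38 - v) = 2v - 38
Step 3: Set phi(r*) = 0: 2r* - 38 = 0
Step 4: r* = 38/2 = 19 (the number of bidders n = 1 does not enter)

19


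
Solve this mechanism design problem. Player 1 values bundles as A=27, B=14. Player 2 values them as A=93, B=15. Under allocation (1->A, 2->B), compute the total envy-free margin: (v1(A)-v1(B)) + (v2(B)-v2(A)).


Step 1: Player 1's margin = v1(A) - v1(B) = 27 - 14 = 13
Step 2: Player 2's margin = v2(B) - v2(A) = 15 - 93 = -78
Step 3: Total margin = 13 + -78 = -65

-65


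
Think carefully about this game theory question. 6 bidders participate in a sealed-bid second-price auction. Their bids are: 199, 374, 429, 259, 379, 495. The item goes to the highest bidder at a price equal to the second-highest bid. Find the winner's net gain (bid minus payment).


Step 1: Sort bids in descending order: 495, 429, 379, 374, 259, 199
Step 2: The winning bid is the highest: 495
Step 3: The payment equals the second-highest bid: 429
Step 4: Surplus = winner's bid - payment = 495 - 429 = 66

66


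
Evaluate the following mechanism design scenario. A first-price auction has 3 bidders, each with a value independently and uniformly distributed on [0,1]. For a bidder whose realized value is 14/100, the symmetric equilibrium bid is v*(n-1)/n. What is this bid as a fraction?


Step 1: The symmetric BNE bidding function is b(v) = v * (n-1) / n
Step 2: Substitute v = 7/50 and n = 3
Step 3: b = 7/50 * 2/3
Step 4: b = 7/75

7/75


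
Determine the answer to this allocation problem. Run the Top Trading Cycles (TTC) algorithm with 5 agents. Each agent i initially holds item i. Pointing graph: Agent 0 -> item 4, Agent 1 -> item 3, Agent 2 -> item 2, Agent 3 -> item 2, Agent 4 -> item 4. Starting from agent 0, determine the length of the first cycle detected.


Step 1: Trace the pointer graph from agent 0: 0 -> 4 -> 4
Step 2: A cycle is detected when we revisit agent 4
Step 3: The cycle is: 4 -> 4
Step 4: Cycle length = 1

1


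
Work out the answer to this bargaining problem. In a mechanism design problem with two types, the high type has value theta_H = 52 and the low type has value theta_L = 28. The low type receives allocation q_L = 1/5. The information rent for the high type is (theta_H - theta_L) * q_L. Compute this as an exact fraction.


Step 1: theta_H - theta_L = 52 - 28 = 24
Step 2: Information rent = (theta_H - theta_L) * q_L
Step 3: = 24 * 1/5
Step 4: = 24/5

24/5


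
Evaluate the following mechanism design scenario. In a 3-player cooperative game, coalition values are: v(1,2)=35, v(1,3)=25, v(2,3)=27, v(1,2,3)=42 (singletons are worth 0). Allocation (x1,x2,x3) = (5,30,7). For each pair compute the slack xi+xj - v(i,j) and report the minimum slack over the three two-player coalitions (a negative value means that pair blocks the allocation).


Step 1: Slack for coalition (1,2): x1+x2 - v12 = 35 - 35 = 0
Step 2: Slack for coalition (1,3): x1+x3 - v13 = 12 - 25 = -13
Step 3: Slack for coalition (2,3): x2+x3 - v23 = 37 - 27 = 10
Step 4: Minimum slack = min(0, -13, 10) = -13, attained by (1,3); coalition (1,3) can block (slack < 0), so the allocation is not in the core

-13


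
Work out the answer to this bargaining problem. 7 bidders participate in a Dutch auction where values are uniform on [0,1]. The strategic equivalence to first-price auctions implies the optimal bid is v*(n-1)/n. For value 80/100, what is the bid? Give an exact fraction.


Step 1: Dutch auctions are strategically equivalent to first-price auctions
Step 2: The equilibrium bid is b(v) = v*(n-1)/n
Step 3: b = 4/5 * 6/7
Step 4: b = 24/35

24/35


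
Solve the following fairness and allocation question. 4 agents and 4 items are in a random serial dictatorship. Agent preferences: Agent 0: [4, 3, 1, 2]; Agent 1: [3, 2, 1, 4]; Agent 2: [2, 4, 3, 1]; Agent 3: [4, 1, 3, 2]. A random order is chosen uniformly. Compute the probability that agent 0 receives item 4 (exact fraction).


Step 1: Agent 0 wants item 4
Step 2: There are 24 possible orderings of agents
Step 3: In 12 orderings, agent 0 gets item 4
Step 4: Probability = 12/24 = 1/2

1/2


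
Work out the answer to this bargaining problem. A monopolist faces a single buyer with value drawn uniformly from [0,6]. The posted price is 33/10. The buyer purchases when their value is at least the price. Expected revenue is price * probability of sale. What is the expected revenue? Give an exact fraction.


Step 1: Posted price r = 33/10, value support [0,6]
Step 2: P(v >= r) = (6 - 33/10)/6 = 9/20
Step 3: Expected revenue = r * P(v >= r) = 33/10 * 9/20
Step 4: Revenue = 297/200

297/200


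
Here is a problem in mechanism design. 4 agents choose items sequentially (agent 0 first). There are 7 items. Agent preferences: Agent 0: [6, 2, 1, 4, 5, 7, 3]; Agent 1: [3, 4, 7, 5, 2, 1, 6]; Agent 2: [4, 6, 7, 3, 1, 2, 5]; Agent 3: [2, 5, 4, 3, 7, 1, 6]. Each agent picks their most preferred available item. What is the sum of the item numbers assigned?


Step 1: Agent 0 picks item 6
Step 2: Agent 1 picks item 3
Step 3: Agent 2 picks item 4
Step 4: Agent 3 picks item 2
Step 5: Sum = 6 + 3 + 4 + 2 = 15

15


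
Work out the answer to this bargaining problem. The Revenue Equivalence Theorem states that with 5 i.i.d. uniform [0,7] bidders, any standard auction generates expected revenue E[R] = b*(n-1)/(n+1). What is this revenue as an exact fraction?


Step 1: By Revenue Equivalence, expected revenue = b*(n-1)/(n+1)
Step 2: Substituting n = 5, b = 7
Step 3: Revenue = 7*(5-1)/(5+1) = 7*4/6
Step 4: Revenue = 28/6 = 14/3

14/3


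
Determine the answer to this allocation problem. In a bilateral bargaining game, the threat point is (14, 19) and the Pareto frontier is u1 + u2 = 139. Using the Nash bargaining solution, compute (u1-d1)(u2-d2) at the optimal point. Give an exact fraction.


Step 1: The Nash solution splits surplus symmetrically above the disagreement point
Step 2: u1 = (total + d1 - d2)/2 = (139 + 14 - 19)/2 = 67
Step 3: u2 = (total - d1 + d2)/2 = (139 - 14 + 19)/2 = 72
Step 4: Nash product = (67 - 14) * (72 - 19)
Step 5: = 53 * 53 = 2809

2809


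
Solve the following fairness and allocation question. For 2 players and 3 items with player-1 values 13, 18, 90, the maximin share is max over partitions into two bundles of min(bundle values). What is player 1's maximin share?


Step 1: Item values = 13, 18, 90
Step 2: Enumerate all 2-bundle partitions and take the smaller bundle:
  Partition 1: {13} vs {18,90} -> bundles 13, 108; min = 13
  Partition 2: {18} vs {13,90} -> bundles 18, 103; min = 18
  Partition 3: {90} vs {13,18} -> bundles 90, 31; min = 31
Step 3: MMS = max(13, 18, 31) = 31

31


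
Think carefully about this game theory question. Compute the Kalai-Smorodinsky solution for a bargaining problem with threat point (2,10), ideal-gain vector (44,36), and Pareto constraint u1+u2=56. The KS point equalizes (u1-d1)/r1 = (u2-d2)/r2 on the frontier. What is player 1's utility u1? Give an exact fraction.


Step 1: At the KS point, (u1-d1)/r1 = (u2-d2)/r2 = t and u1+u2 = 56
Step 2: u1 = d1 + r1*t and u2 = d2 + r2*t, so (d1 + r1*t) + (d2 + r2*t) = 56
Step 3: t = (56 - 2 - 10)/(44 + 36) = 44/80 = 11/20
Step 4: u1 = d1 + r1*t = 2 + 44 * 11/20 = 131/5
Step 5: (Check: u2 = d2 + r2*t = 149/5; u1+u2 = 131/5 + 149/5 = 56, on the frontier.)

131/5


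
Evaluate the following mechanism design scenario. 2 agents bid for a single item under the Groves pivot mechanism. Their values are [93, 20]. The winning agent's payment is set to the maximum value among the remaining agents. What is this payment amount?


Step 1: The efficient winner is agent 0 with value 93
Step 2: Other agents' values: [20]
Step 3: Pivot payment = max(others) = 20
Step 4: The winner pays 20

20


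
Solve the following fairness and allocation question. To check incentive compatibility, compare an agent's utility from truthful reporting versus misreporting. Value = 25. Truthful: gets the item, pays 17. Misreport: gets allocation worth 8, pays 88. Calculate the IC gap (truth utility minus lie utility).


Step 1: U(truth) = value - payment = 25 - 17 = 8
Step 2: U(lie) = allocation - payment = 8 - 88 = -80
Step 3: IC gap = 8 - (-80) = 88

88


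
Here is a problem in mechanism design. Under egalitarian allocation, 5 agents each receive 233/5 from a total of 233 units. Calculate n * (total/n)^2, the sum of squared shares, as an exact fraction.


Step 1: Each agent's share = 233/5
Step 2: Square of each share = (233/5)^2 = 54289/25
Step 3: Sum of squares = 5 * 54289/25 = 54289/5

54289/5


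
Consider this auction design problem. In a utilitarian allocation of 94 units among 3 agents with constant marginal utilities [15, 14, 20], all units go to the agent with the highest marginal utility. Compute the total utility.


Step 1: The marginal utilities are [15, 14, 20]
Step 2: The highest marginal utility is 20
Step 3: All 94 units go to that agent
Step 4: Total utility = 20 * 94 = 1880

1880


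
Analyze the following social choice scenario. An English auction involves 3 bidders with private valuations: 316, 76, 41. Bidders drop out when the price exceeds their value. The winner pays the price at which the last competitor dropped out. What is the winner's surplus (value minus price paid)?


Step 1: Identify the highest value: 316
Step 2: Identify the second-highest value: 76
Step 3: The final price = second-highest value = 76
Step 4: Surplus = 316 - 76 = 240

240


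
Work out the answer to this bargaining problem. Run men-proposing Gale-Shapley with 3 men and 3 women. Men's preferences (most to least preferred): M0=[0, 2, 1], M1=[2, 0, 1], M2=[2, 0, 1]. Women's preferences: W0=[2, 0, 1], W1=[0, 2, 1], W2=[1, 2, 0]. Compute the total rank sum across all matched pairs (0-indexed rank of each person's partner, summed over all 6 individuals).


Step 1: Run Gale-Shapley (men propose, women hold best offer):
  M0 proposes to W0; she accepts
  M1 proposes to W2; she accepts
  M2 proposes to W2; rejected
  M2 proposes to W0; she switches from M0
  M0 proposes to W2; rejected
  M0 proposes to W1; she accepts
Step 2: Final matching: W0-M2, W1-M0, W2-M1
Step 3: 0-indexed ranks (man's rank of his match, then woman's): 1 + 0 + 2 + 0 + 0 + 0
Step 4: Total rank sum = 3

3


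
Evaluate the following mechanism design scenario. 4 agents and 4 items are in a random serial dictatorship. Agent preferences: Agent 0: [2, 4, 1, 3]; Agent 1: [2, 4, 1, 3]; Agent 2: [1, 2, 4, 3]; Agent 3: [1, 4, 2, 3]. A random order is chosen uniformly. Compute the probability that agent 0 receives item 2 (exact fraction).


Step 1: Agent 0 wants item 2
Step 2: There are 24 possible orderings of agents
Step 3: In 11 orderings, agent 0 gets item 2
Step 4: Probability = 11/24

11/24


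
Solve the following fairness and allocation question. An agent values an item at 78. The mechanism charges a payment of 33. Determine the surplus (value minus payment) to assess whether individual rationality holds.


Step 1: Surplus = value - payment = 78 - 33 = 45
Step 2: IR is satisfied (surplus >= 0)

45


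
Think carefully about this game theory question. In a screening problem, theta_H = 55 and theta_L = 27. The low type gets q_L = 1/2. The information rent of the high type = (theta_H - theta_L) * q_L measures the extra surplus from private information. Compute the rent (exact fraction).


Step 1: theta_H - theta_L = 55 - 27 = 28
Step 2: Information rent = (theta_H - theta_L) * q_L
Step 3: = 28 * 1/2
Step 4: = 14

14


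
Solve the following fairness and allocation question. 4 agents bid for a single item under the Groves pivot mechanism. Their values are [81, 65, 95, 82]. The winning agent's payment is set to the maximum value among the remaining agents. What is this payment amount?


Step 1: The efficient winner is agent 2 with value 95
Step 2: Other agents' values: [81, 65, 82]
Step 3: Pivot payment = max(others) = 82
Step 4: The winner pays 82

82


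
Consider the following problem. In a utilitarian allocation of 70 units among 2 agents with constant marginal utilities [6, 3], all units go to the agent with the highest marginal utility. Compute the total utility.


Step 1: The marginal utilities are [6, 3]
Step 2: The highest marginal utility is 6
Step 3: All 70 units go to that agent
Step 4: Total utility = 6 * 70 = 420

420


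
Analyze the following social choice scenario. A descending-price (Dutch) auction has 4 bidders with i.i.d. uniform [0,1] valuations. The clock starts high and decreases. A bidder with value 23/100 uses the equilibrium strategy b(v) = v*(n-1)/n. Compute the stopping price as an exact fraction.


Step 1: Dutch auctions are strategically equivalent to first-price auctions
Step 2: The equilibrium bid is b(v) = v*(n-1)/n
Step 3: b = 23/100 * 3/4
Step 4: b = 69/400

69/400


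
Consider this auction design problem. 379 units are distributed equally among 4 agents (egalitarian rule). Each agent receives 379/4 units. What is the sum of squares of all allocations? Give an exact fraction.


Step 1: Each agent's share = 379/4
Step 2: Square of each share = (379/4)^2 = 143641/16
Step 3: Sum of squares = 4 * 143641/16 = 143641/4

143641/4


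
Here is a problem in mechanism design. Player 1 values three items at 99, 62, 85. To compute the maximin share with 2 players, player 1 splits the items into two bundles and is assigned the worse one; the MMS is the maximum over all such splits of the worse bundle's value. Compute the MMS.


Step 1: Item values = 99, 62, 85
Step 2: Enumerate all 2-bundle partitions and take the smaller bundle:
  Partition 1: {99} vs {62,85} -> bundles 99, 147; min = 99
  Partition 2: {62} vs {99,85} -> bundles 62, 184; min = 62
  Partition 3: {85} vs {99,62} -> bundles 85, 161; min = 85
Step 3: MMS = max(99, 62, 85) = 99

99


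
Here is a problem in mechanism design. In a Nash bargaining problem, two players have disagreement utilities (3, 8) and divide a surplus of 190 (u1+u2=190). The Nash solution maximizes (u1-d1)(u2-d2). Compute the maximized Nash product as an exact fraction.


Step 1: The Nash solution splits surplus symmetrically above the disagreement point
Step 2: u1 = (total + d1 - d2)/2 = (190 + 3 - 8)/2 = 185/2
Step 3: u2 = (total - d1 + d2)/2 = (190 - 3 + 8)/2 = 195/2
Step 4: Nash product = (185/2 - 3) * (195/2 - 8)
Step 5: = 179/2 * 179/2 = 32041/4

32041/4


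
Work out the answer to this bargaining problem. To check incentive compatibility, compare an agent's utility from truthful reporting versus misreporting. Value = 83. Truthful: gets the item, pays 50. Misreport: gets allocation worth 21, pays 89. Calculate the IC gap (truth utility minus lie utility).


Step 1: U(truth) = value - payment = 83 - 50 = 33
Step 2: U(lie) = allocation - payment = 21 - 89 = -68
Step 3: IC gap = 33 - (-68) = 101

101


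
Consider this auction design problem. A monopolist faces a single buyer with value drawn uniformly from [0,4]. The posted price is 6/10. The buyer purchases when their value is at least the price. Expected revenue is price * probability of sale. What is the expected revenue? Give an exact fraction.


Step 1: Posted price r = 3/5, value support [0,4]
Step 2: P(v >= r) = (4 - 3/5)/4 = 17/20
Step 3: Expected revenue = r * P(v >= r) = 3/5 * 17/20
Step 4: Revenue = 51/100

51/100


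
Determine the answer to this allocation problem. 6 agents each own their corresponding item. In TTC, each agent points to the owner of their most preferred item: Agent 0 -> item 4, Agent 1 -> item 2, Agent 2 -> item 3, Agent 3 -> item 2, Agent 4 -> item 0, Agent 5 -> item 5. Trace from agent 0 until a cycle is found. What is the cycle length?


Step 1: Trace the pointer graph from agent 0: 0 -> 4 -> 0
Step 2: A cycle is detected when we revisit agent 0
Step 3: The cycle is: 0 -> 4 -> 0
Step 4: Cycle length = 2

2


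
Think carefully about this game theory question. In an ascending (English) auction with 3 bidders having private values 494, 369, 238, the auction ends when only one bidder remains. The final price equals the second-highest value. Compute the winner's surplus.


Step 1: Identify the highest value: 494
Step 2: Identify the second-highest value: 369
Step 3: The final price = second-highest value = 369
Step 4: Surplus = 494 - 369 = 125

125


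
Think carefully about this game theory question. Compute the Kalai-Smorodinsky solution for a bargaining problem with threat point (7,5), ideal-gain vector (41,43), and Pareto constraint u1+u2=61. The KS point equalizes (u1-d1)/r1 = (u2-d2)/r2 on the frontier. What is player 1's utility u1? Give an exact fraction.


Step 1: At the KS point, (u1-d1)/r1 = (u2-d2)/r2 = t and u1+u2 = 61
Step 2: u1 = d1 + r1*t and u2 = d2 + r2*t, so (d1 + r1*t) + (d2 + r2*t) = 61
Step 3: t = (61 - 7 - 5)/(41 + 43) = 49/84 = 7/12
Step 4: u1 = d1 + r1*t = 7 + 41 * 7/12 = 371/12
Step 5: (Check: u2 = d2 + r2*t = 361/12; u1+u2 = 371/12 + 361/12 = 61, on the frontier.)

371/12


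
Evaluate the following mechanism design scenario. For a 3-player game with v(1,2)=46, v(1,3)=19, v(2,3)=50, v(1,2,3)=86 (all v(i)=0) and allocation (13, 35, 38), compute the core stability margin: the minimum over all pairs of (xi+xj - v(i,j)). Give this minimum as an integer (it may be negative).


Step 1: Slack for coalition (1,2): x1+x2 - v12 = 48 - 46 = 2
Step 2: Slack for coalition (1,3): x1+x3 - v13 = 51 - 19 = 32
Step 3: Slack for coalition (2,3): x2+x3 - v23 = 73 - 50 = 23
Step 4: Minimum slack = min(2, 32, 23) = 2, attained by (1,2); no pair can gain by deviating, so the allocation is in the core

2


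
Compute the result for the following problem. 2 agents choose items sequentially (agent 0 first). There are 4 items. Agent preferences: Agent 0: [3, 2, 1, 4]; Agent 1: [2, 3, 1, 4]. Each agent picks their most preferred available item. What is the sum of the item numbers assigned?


Step 1: Agent 0 picks item 3
Step 2: Agent 1 picks item 2
Step 3: Sum = 3 + 2 = 5

5


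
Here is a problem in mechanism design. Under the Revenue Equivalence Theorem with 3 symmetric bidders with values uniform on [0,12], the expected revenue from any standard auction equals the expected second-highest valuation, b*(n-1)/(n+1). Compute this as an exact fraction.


Step 1: By Revenue Equivalence, expected revenue = b*(n-1)/(n+1)
Step 2: Substituting n = 3, b = 12
Step 3: Revenue = 12*(3-1)/(3+1) = 12*2/4
Step 4: Revenue = 24/4 = 6

6


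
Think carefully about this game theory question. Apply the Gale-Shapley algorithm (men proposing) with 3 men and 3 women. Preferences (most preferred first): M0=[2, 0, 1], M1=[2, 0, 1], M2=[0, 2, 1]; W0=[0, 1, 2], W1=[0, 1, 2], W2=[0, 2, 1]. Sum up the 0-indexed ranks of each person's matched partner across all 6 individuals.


Step 1: Run Gale-Shapley (men propose, women hold best offer):
  M0 proposes to W2; she accepts
  M1 proposes to W2; rejected
  M1 proposes to W0; she accepts
  M2 proposes to W0; rejected
  M2 proposes to W2; rejected
  M2 proposes to W1; she accepts
Step 2: Final matching: W0-M1, W1-M2, W2-M0
Step 3: 0-indexed ranks (man's rank of his match, then woman's): 1 + 1 + 2 + 2 + 0 + 0
Step 4: Total rank sum = 6

6


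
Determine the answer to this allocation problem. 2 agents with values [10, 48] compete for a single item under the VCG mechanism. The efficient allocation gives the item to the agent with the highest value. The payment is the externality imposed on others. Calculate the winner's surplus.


Step 1: The winner is the agent with the highest value: agent 1 with value 48
Step 2: Values of other agents: [10]
Step 3: VCG payment = max of others' values = 10
Step 4: Surplus = 48 - 10 = 38

38


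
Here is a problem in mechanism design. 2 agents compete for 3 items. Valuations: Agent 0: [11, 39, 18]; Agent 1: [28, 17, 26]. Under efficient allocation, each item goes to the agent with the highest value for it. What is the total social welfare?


Step 1: For each item, find the maximum value among all agents.
Step 2: Item 0 -> Agent 1 (value 28)
Step 3: Item 1 -> Agent 0 (value 39)
Step 4: Item 2 -> Agent 1 (value 26)
Step 5: Total welfare = 28 + 39 + 26 = 93

93


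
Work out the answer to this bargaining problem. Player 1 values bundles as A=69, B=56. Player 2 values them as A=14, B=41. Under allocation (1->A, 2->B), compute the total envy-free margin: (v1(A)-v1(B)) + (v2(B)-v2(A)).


Step 1: Player 1's margin = v1(A) - v1(B) = 69 - 56 = 13
Step 2: Player 2's margin = v2(B) - v2(A) = 41 - 14 = 27
Step 3: Total margin = 13 + 27 = 40

40


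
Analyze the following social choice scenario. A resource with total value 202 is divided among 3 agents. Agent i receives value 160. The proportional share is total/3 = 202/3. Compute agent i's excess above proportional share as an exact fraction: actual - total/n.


Step 1: Proportional share = 202/3
Step 2: Agent's actual allocation = 160
Step 3: Excess = 160 - 202/3 = 278/3

278/3


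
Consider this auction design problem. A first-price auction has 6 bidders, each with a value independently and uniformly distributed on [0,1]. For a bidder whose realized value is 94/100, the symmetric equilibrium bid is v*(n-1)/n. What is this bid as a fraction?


Step 1: The symmetric BNE bidding function is b(v) = v * (n-1) / n
Step 2: Substitute v = 47/50 and n = 6
Step 3: b = 47/50 * 5/6
Step 4: b = 47/60

47/60


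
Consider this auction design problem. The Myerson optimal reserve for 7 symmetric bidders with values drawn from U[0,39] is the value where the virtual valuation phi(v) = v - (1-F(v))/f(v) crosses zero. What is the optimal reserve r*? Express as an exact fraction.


Step 1: For U[0,39], F(v) = v/39 and f(v) = 1/39
Step 2: phi(v) = v - (1 - v/39)/(1/39) = v - (39 - v) = 2v - 39
Step 3: Set phi(r*) = 0: 2r* - 39 = 0
Step 4: r* = 39/2 (the number of bidders n = 7 does not enter)

39/2


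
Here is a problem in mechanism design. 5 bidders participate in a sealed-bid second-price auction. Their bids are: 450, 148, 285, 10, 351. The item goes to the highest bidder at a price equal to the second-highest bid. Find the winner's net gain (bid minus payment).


Step 1: Sort bids in descending order: 450, 351, 285, 148, 10
Step 2: The winning bid is the highest: 450
Step 3: The payment equals the second-highest bid: 351
Step 4: Surplus = winner's bid - payment = 450 - 351 = 99

99


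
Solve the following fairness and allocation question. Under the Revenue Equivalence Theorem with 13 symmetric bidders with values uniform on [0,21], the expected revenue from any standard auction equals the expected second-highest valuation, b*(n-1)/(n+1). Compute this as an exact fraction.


Step 1: By Revenue Equivalence, expected revenue = b*(n-1)/(n+1)
Step 2: Substituting n = 13, b = 21
Step 3: Revenue = 21*(13-1)/(13+1) = 21*12/14
Step 4: Revenue = 252/14 = 18

18


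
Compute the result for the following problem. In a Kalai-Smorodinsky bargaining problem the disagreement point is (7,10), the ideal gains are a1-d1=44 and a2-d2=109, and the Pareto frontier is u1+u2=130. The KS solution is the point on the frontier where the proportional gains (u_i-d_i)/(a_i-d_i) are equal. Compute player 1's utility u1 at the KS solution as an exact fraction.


Step 1: At the KS point, (u1-d1)/r1 = (u2-d2)/r2 = t and u1+u2 = 130
Step 2: u1 = d1 + r1*t and u2 = d2 + r2*t, so (d1 + r1*t) + (d2 + r2*t) = 130
Step 3: t = (130 - 7 - 10)/(44 + 109) = 113/153
Step 4: u1 = d1 + r1*t = 7 + 44 * 113/153 = 6043/153
Step 5: (Check: u2 = d2 + r2*t = 13847/153; u1+u2 = 6043/153 + 13847/153 = 130, on the frontier.)

6043/153


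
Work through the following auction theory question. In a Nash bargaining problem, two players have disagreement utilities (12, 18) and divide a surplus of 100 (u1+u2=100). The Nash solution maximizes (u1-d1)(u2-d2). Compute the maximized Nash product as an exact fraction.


Step 1: The Nash solution splits surplus symmetrically above the disagreement point
Step 2: u1 = (total + d1 - d2)/2 = (100 + 12 - 18)/2 = 47
Step 3: u2 = (total - d1 + d2)/2 = (100 - 12 + 18)/2 = 53
Step 4: Nash product = (47 - 12) * (53 - 18)
Step 5: = 35 * 35 = 1225

1225


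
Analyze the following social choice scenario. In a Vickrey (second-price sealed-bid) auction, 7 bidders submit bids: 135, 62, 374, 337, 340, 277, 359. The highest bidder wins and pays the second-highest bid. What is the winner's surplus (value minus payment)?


Step 1: Sort bids in descending order: 374, 359, 340, 337, 277, 135, 62
Step 2: The winning bid is the highest: 374
Step 3: The payment equals the second-highest bid: 359
Step 4: Surplus = winner's bid - payment = 374 - 359 = 15

15


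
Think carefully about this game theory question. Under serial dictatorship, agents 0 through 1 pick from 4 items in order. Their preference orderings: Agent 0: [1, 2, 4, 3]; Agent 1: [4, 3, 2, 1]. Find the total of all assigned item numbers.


Step 1: Agent 0 picks item 1
Step 2: Agent 1 picks item 4
Step 3: Sum = 1 + 4 = 5

5


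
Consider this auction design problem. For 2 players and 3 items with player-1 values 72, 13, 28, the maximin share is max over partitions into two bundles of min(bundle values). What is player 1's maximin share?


Step 1: Item values = 72, 13, 28
Step 2: Enumerate all 2-bundle partitions and take the smaller bundle:
  Partition 1: {72} vs {13,28} -> bundles 72, 41; min = 41
  Partition 2: {13} vs {72,28} -> bundles 13, 100; min = 13
  Partition 3: {28} vs {72,13} -> bundles 28, 85; min = 28
Step 3: MMS = max(41, 13, 28) = 41

41


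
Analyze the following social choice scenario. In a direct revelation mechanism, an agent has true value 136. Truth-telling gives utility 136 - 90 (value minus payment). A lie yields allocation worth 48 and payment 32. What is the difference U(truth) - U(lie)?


Step 1: U(truth) = value - payment = 136 - 90 = 46
Step 2: U(lie) = allocation - payment = 48 - 32 = 16
Step 3: IC gap = 46 - 16 = 30

30


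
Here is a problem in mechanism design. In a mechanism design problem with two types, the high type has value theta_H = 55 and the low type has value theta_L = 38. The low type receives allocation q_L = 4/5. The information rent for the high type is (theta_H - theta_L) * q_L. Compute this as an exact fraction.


Step 1: theta_H - theta_L = 55 - 38 = 17
Step 2: Information rent = (theta_H - theta_L) * q_L
Step 3: = 17 * 4/5
Step 4: = 68/5

68/5


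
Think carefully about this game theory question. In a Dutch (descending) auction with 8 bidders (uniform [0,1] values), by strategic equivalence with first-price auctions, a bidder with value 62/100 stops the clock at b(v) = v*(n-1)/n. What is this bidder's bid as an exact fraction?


Step 1: Dutch auctions are strategically equivalent to first-price auctions
Step 2: The equilibrium bid is b(v) = v*(n-1)/n
Step 3: b = 31/50 * 7/8
Step 4: b = 217/400

217/400


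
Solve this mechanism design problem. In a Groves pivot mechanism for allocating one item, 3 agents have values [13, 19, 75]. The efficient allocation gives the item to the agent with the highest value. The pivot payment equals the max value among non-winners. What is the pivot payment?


Step 1: The efficient winner is agent 2 with value 75
Step 2: Other agents' values: [13, 19]
Step 3: Pivot payment = max(others) = 19
Step 4: The winner pays 19

19


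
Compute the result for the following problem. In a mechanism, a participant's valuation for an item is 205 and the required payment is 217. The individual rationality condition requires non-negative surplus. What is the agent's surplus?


Step 1: Surplus = value - payment = 205 - 217 = -12
Step 2: IR is violated (surplus < 0)

-12


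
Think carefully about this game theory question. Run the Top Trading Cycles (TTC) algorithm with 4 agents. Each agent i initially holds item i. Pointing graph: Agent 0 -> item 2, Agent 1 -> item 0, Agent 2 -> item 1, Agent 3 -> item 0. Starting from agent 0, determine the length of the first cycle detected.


Step 1: Trace the pointer graph from agent 0: 0 -> 2 -> 1 -> 0
Step 2: A cycle is detected when we revisit agent 0
Step 3: The cycle is: 0 -> 2 -> 1 -> 0
Step 4: Cycle length = 3

3


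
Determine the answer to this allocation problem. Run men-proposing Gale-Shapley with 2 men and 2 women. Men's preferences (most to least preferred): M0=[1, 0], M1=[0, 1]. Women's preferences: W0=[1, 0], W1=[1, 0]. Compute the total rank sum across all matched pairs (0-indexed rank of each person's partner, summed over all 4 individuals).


Step 1: Run Gale-Shapley (men propose, women hold best offer):
  M0 proposes to W1; she accepts
  M1 proposes to W0; she accepts
Step 2: Final matching: W0-M1, W1-M0
Step 3: 0-indexed ranks (man's rank of his match, then woman's): 0 + 0 + 0 + 1
Step 4: Total rank sum = 1

1


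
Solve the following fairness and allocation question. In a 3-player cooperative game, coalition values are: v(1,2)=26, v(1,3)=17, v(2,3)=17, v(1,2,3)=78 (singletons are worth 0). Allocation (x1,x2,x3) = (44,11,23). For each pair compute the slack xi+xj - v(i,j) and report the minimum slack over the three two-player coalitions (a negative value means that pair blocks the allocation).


Step 1: Slack for coalition (1,2): x1+x2 - v12 = 55 - 26 = 29
Step 2: Slack for coalition (1,3): x1+x3 - v13 = 67 - 17 = 50
Step 3: Slack for coalition (2,3): x2+x3 - v23 = 34 - 17 = 17
Step 4: Minimum slack = min(29, 50, 17) = 17, attained by (2,3); no pair can gain by deviating, so the allocation is in the core

17


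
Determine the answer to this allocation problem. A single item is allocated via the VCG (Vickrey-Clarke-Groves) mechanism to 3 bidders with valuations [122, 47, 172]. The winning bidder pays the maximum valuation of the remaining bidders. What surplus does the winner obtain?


Step 1: The winner is the agent with the highest value: agent 2 with value 172
Step 2: Values of other agents: [122, 47]
Step 3: VCG payment = max of others' values = 122
Step 4: Surplus = 172 - 122 = 50

50


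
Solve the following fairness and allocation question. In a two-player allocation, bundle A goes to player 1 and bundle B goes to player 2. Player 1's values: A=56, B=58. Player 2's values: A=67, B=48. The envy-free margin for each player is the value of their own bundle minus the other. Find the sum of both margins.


Step 1: Player 1's margin = v1(A) - v1(B) = 56 - 58 = -2
Step 2: Player 2's margin = v2(B) - v2(A) = 48 - 67 = -19
Step 3: Total margin = -2 + -19 = -21

-21


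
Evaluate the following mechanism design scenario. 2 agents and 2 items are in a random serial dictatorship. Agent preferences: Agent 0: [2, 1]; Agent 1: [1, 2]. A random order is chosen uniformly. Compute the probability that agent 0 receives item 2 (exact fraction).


Step 1: Agent 0 wants item 2
Step 2: There are 2 possible orderings of agents
Step 3: In 2 orderings, agent 0 gets item 2
Step 4: Probability = 2/2 = 1

1


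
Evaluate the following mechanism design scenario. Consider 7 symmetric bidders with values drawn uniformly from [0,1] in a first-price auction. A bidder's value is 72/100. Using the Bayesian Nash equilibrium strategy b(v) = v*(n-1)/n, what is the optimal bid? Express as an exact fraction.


Step 1: The symmetric BNE bidding function is b(v) = v * (n-1) / n
Step 2: Substitute v = 18/25 and n = 7
Step 3: b = 18/25 * 6/7
Step 4: b = 108/175

108/175


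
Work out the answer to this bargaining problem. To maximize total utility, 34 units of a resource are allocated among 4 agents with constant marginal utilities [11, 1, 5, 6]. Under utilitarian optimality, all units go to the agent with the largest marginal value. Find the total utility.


Step 1: The marginal utilities are [11, 1, 5, 6]
Step 2: The highest marginal utility is 11
Step 3: All 34 units go to that agent
Step 4: Total utility = 11 * 34 = 374

374


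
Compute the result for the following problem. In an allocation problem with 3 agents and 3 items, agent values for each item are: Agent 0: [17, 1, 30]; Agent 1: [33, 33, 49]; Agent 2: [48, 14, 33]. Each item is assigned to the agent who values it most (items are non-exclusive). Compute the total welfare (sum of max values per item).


Step 1: For each item, find the maximum value among all agents.
Step 2: Item 0 -> Agent 2 (value 48)
Step 3: Item 1 -> Agent 1 (value 33)
Step 4: Item 2 -> Agent 1 (value 49)
Step 5: Total welfare = 48 + 33 + 49 = 130

130


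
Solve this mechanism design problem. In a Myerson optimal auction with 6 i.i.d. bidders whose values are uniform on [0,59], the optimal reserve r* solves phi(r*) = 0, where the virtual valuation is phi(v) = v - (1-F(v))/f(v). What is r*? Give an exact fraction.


Step 1: For U[0,59], F(v) = v/59 and f(v) = 1/59
Step 2: phi(v) = v - (1 - v/59)/(1/59) = v - (59 - v) = 2v - 59
Step 3: Set phi(r*) = 0: 2r* - 59 = 0
Step 4: r* = 59/2 (the number of bidders n = 6 does not enter)

59/2


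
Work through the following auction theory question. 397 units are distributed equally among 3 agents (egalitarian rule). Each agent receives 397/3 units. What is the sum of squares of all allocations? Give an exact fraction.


Step 1: Each agent's share = 397/3
Step 2: Square of each share = (397/3)^2 = 157609/9
Step 3: Sum of squares = 3 * 157609/9 = 157609/3

157609/3
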